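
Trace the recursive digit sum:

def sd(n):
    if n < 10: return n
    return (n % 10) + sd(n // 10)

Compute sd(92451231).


sd(92451231) = 1 + sd(9245123)
sd(9245123) = 3 + sd(924512)
sd(924512) = 2 + sd(92451)
sd(92451) = 1 + sd(9245)
sd(9245) = 5 + sd(924)
sd(924) = 4 + sd(92)
sd(92) = 2 + sd(9)
sd(9) = 9  (base case)
Total: 1 + 3 + 2 + 1 + 5 + 4 + 2 + 9 = 27

27


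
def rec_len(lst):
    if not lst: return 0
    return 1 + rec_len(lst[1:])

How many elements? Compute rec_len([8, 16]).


rec_len([8, 16]) = 1 + rec_len([16])
rec_len([16]) = 1 + rec_len([])
rec_len([]) = 0  (base case)
Unwinding: 1 + 1 + 0 = 2

2


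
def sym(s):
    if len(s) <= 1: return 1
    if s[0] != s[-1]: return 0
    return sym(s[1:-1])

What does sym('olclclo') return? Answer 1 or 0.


sym('olclclo'): s[0]='o' == s[-1]='o' -> check sym('lclcl')
sym('lclcl'): s[0]='l' == s[-1]='l' -> check sym('clc')
sym('clc'): s[0]='c' == s[-1]='c' -> check sym('l')
sym('l'): len <= 1 -> return 1  (base case)
Result: 1 (palindrome)

1


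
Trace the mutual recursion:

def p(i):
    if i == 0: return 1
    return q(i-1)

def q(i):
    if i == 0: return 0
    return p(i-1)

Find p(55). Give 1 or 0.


p(55) = q(54)
q(54) = p(53)
p(53) = q(52)
q(52) = p(51)
p(51) = q(50)
q(50) = p(49)
p(49) = q(48)
q(48) = p(47)
p(47) = q(46)
q(46) = p(45)
p(45) = q(44)
q(44) = p(43)
p(43) = q(42)
q(42) = p(41)
p(41) = q(40)
q(40) = p(39)
p(39) = q(38)
q(38) = p(37)
p(37) = q(36)
q(36) = p(35)
p(35) = q(34)
q(34) = p(33)
p(33) = q(32)
q(32) = p(31)
p(31) = q(30)
q(30) = p(29)
p(29) = q(28)
q(28) = p(27)
p(27) = q(26)
q(26) = p(25)
p(25) = q(24)
q(24) = p(23)
p(23) = q(22)
q(22) = p(21)
p(21) = q(20)
q(20) = p(19)
p(19) = q(18)
q(18) = p(17)
p(17) = q(16)
q(16) = p(15)
p(15) = q(14)
q(14) = p(13)
p(13) = q(12)
q(12) = p(11)
p(11) = q(10)
q(10) = p(9)
p(9) = q(8)
q(8) = p(7)
p(7) = q(6)
q(6) = p(5)
p(5) = q(4)
q(4) = p(3)
p(3) = q(2)
q(2) = p(1)
p(1) = q(0)
q(0) = 0  (base case)
Result: 0

0


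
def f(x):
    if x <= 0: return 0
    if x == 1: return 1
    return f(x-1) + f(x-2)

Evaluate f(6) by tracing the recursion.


Computing f(6) bottom-up:
f(0) = 0
f(1) = 1
f(2) = f(1) + f(0) = 1 + 0 = 1
f(3) = f(2) + f(1) = 1 + 1 = 2
f(4) = f(3) + f(2) = 2 + 1 = 3
f(5) = f(4) + f(3) = 3 + 2 = 5
f(6) = f(5) + f(4) = 5 + 3 = 8

8


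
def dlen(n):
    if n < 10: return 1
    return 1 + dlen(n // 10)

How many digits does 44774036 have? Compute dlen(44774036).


dlen(44774036) = 1 + dlen(4477403)
dlen(4477403) = 1 + dlen(447740)
dlen(447740) = 1 + dlen(44774)
dlen(44774) = 1 + dlen(4477)
dlen(4477) = 1 + dlen(447)
dlen(447) = 1 + dlen(44)
dlen(44) = 1 + dlen(4)
dlen(4) = 1  (base case: 4 < 10)
Unwinding: 1 + 1 + 1 + 1 + 1 + 1 + 1 + 1 = 8

8


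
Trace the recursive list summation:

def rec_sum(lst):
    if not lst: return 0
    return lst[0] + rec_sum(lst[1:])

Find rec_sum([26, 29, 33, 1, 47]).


rec_sum([26, 29, 33, 1, 47]) = 26 + rec_sum([29, 33, 1, 47])
rec_sum([29, 33, 1, 47]) = 29 + rec_sum([33, 1, 47])
rec_sum([33, 1, 47]) = 33 + rec_sum([1, 47])
rec_sum([1, 47]) = 1 + rec_sum([47])
rec_sum([47]) = 47 + rec_sum([])
rec_sum([]) = 0  (base case)
Total: 26 + 29 + 33 + 1 + 47 + 0 = 136

136


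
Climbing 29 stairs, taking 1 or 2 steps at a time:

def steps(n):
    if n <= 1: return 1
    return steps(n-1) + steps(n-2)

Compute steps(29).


Building up from base cases:
steps(0) = 1
steps(1) = 1
steps(2) = steps(1) + steps(0) = 1 + 1 = 2
steps(3) = steps(2) + steps(1) = 2 + 1 = 3
steps(4) = steps(3) + steps(2) = 3 + 2 = 5
steps(5) = steps(4) + steps(3) = 5 + 3 = 8
steps(6) = steps(5) + steps(4) = 8 + 5 = 13
steps(7) = steps(6) + steps(5) = 13 + 8 = 21
steps(8) = steps(7) + steps(6) = 21 + 13 = 34
steps(9) = steps(8) + steps(7) = 34 + 21 = 55
steps(10) = steps(9) + steps(8) = 55 + 34 = 89
steps(11) = steps(10) + steps(9) = 89 + 55 = 144
steps(12) = steps(11) + steps(10) = 144 + 89 = 233
steps(13) = steps(12) + steps(11) = 233 + 144 = 377
steps(14) = steps(13) + steps(12) = 377 + 233 = 610
steps(15) = steps(14) + steps(13) = 610 + 377 = 987
steps(16) = steps(15) + steps(14) = 987 + 610 = 1597
steps(17) = steps(16) + steps(15) = 1597 + 987 = 2584
steps(18) = steps(17) + steps(16) = 2584 + 1597 = 4181
steps(19) = steps(18) + steps(17) = 4181 + 2584 = 6765
steps(20) = steps(19) + steps(18) = 6765 + 4181 = 10946
steps(21) = steps(20) + steps(19) = 10946 + 6765 = 17711
steps(22) = steps(21) + steps(20) = 17711 + 10946 = 28657
steps(23) = steps(22) + steps(21) = 28657 + 17711 = 46368
steps(24) = steps(23) + steps(22) = 46368 + 28657 = 75025
steps(25) = steps(24) + steps(23) = 75025 + 46368 = 121393
steps(26) = steps(25) + steps(24) = 121393 + 75025 = 196418
steps(27) = steps(26) + steps(25) = 196418 + 121393 = 317811
steps(28) = steps(27) + steps(26) = 317811 + 196418 = 514229
steps(29) = steps(28) + steps(27) = 514229 + 317811 = 832040

832040


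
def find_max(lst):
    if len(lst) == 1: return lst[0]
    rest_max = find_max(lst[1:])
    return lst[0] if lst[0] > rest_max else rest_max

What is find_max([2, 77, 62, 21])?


find_max([2, 77, 62, 21]): compare 2 with find_max([77, 62, 21])
find_max([77, 62, 21]): compare 77 with find_max([62, 21])
find_max([62, 21]): compare 62 with find_max([21])
find_max([21]) = 21  (base case)
Compare 62 with 21 -> 62
Compare 77 with 62 -> 77
Compare 2 with 77 -> 77

77


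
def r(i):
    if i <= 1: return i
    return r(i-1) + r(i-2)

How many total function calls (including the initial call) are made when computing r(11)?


Let C(n) = total calls for r(n)
C(0) = 1, C(1) = 1
C(2) = 1 + C(1) + C(0) = 1 + 1 + 1 = 3
C(3) = 1 + C(2) + C(1) = 1 + 3 + 1 = 5
C(4) = 1 + C(3) + C(2) = 1 + 5 + 3 = 9
C(5) = 1 + C(4) + C(3) = 1 + 9 + 5 = 15
C(6) = 1 + C(5) + C(4) = 1 + 15 + 9 = 25
C(7) = 1 + C(6) + C(5) = 1 + 25 + 15 = 41
C(8) = 1 + C(7) + C(6) = 1 + 41 + 25 = 67
C(9) = 1 + C(8) + C(7) = 1 + 67 + 41 = 109
C(10) = 1 + C(9) + C(8) = 1 + 109 + 67 = 177
C(11) = 1 + C(10) + C(9) = 1 + 177 + 109 = 287

287


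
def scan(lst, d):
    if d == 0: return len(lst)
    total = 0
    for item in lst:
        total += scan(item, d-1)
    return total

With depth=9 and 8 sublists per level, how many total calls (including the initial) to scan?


At depth 0 (root): 1 call
At depth 1: each of 1 parents calls scan on 8 children = 8 calls
At depth 2: each of 8 parents calls scan on 8 children = 64 calls
At depth 3: each of 64 parents calls scan on 8 children = 512 calls
At depth 4: each of 512 parents calls scan on 8 children = 4096 calls
At depth 5: each of 4096 parents calls scan on 8 children = 32768 calls
At depth 6: each of 32768 parents calls scan on 8 children = 262144 calls
At depth 7: each of 262144 parents calls scan on 8 children = 2097152 calls
At depth 8: each of 2097152 parents calls scan on 8 children = 16777216 calls
At depth 9: each of 16777216 parents calls scan on 8 children = 134217728 calls
Total: 1 + 8 + 64 + 512 + 4096 + 32768 + 262144 + 2097152 + 16777216 + 134217728 = 153391689

153391689


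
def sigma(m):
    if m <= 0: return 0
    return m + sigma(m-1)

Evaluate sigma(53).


sigma(53)
= 53 + 52 + 51 + 50 + 49 + 48 + 47 + 46 + 45 + 44 + 43 + 42 + 41 + 40 + 39 + 38 + 37 + 36 + 35 + 34 + 33 + 32 + 31 + 30 + 29 + 28 + 27 + 26 + 25 + 24 + 23 + 22 + 21 + 20 + 19 + 18 + 17 + 16 + 15 + 14 + 13 + 12 + 11 + 10 + 9 + 8 + 7 + 6 + 5 + 4 + 3 + 2 + 1 + sigma(0)
= 53 + 52 + 51 + 50 + 49 + 48 + 47 + 46 + 45 + 44 + 43 + 42 + 41 + 40 + 39 + 38 + 37 + 36 + 35 + 34 + 33 + 32 + 31 + 30 + 29 + 28 + 27 + 26 + 25 + 24 + 23 + 22 + 21 + 20 + 19 + 18 + 17 + 16 + 15 + 14 + 13 + 12 + 11 + 10 + 9 + 8 + 7 + 6 + 5 + 4 + 3 + 2 + 1 + 0
= 1431

1431


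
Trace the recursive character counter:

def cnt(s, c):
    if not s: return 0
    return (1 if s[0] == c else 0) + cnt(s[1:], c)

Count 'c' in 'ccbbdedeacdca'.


s[0]='c' == 'c' -> 1
s[0]='c' == 'c' -> 1
s[0]='b' != 'c' -> 0
s[0]='b' != 'c' -> 0
s[0]='d' != 'c' -> 0
s[0]='e' != 'c' -> 0
s[0]='d' != 'c' -> 0
s[0]='e' != 'c' -> 0
s[0]='a' != 'c' -> 0
s[0]='c' == 'c' -> 1
s[0]='d' != 'c' -> 0
s[0]='c' == 'c' -> 1
s[0]='a' != 'c' -> 0
Sum: 1 + 1 + 0 + 0 + 0 + 0 + 0 + 0 + 0 + 1 + 0 + 1 + 0 = 4

4


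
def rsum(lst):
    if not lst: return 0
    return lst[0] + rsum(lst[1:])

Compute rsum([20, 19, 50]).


rsum([20, 19, 50]) = 20 + rsum([19, 50])
rsum([19, 50]) = 19 + rsum([50])
rsum([50]) = 50 + rsum([])
rsum([]) = 0  (base case)
Total: 20 + 19 + 50 + 0 = 89

89


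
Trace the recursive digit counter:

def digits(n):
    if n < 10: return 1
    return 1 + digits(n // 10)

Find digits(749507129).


digits(749507129) = 1 + digits(74950712)
digits(74950712) = 1 + digits(7495071)
digits(7495071) = 1 + digits(749507)
digits(749507) = 1 + digits(74950)
digits(74950) = 1 + digits(7495)
digits(7495) = 1 + digits(749)
digits(749) = 1 + digits(74)
digits(74) = 1 + digits(7)
digits(7) = 1  (base case: 7 < 10)
Unwinding: 1 + 1 + 1 + 1 + 1 + 1 + 1 + 1 + 1 = 9

9


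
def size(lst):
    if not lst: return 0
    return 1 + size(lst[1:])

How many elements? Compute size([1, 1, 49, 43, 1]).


size([1, 1, 49, 43, 1]) = 1 + size([1, 49, 43, 1])
size([1, 49, 43, 1]) = 1 + size([49, 43, 1])
size([49, 43, 1]) = 1 + size([43, 1])
size([43, 1]) = 1 + size([1])
size([1]) = 1 + size([])
size([]) = 0  (base case)
Unwinding: 1 + 1 + 1 + 1 + 1 + 0 = 5

5


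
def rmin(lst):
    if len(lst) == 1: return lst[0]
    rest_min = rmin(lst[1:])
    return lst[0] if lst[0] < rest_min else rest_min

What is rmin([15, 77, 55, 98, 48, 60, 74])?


rmin([15, 77, 55, 98, 48, 60, 74]): compare 15 with rmin([77, 55, 98, 48, 60, 74])
rmin([77, 55, 98, 48, 60, 74]): compare 77 with rmin([55, 98, 48, 60, 74])
rmin([55, 98, 48, 60, 74]): compare 55 with rmin([98, 48, 60, 74])
rmin([98, 48, 60, 74]): compare 98 with rmin([48, 60, 74])
rmin([48, 60, 74]): compare 48 with rmin([60, 74])
rmin([60, 74]): compare 60 with rmin([74])
rmin([74]) = 74  (base case)
Compare 60 with 74 -> 60
Compare 48 with 60 -> 48
Compare 98 with 48 -> 48
Compare 55 with 48 -> 48
Compare 77 with 48 -> 48
Compare 15 with 48 -> 15

15


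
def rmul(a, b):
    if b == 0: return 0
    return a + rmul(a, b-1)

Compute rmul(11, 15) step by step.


rmul(11, 15) = 11 + rmul(11, 14)
rmul(11, 14) = 11 + rmul(11, 13)
rmul(11, 13) = 11 + rmul(11, 12)
rmul(11, 12) = 11 + rmul(11, 11)
rmul(11, 11) = 11 + rmul(11, 10)
rmul(11, 10) = 11 + rmul(11, 9)
rmul(11, 9) = 11 + rmul(11, 8)
rmul(11, 8) = 11 + rmul(11, 7)
rmul(11, 7) = 11 + rmul(11, 6)
rmul(11, 6) = 11 + rmul(11, 5)
rmul(11, 5) = 11 + rmul(11, 4)
rmul(11, 4) = 11 + rmul(11, 3)
rmul(11, 3) = 11 + rmul(11, 2)
rmul(11, 2) = 11 + rmul(11, 1)
rmul(11, 1) = 11 + rmul(11, 0)
rmul(11, 0) = 0  (base case)
Total: 11 + 11 + 11 + 11 + 11 + 11 + 11 + 11 + 11 + 11 + 11 + 11 + 11 + 11 + 11 + 0 = 165

165


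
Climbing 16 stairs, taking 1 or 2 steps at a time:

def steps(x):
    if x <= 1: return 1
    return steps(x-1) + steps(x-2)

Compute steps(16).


Building up from base cases:
steps(0) = 1
steps(1) = 1
steps(2) = steps(1) + steps(0) = 1 + 1 = 2
steps(3) = steps(2) + steps(1) = 2 + 1 = 3
steps(4) = steps(3) + steps(2) = 3 + 2 = 5
steps(5) = steps(4) + steps(3) = 5 + 3 = 8
steps(6) = steps(5) + steps(4) = 8 + 5 = 13
steps(7) = steps(6) + steps(5) = 13 + 8 = 21
steps(8) = steps(7) + steps(6) = 21 + 13 = 34
steps(9) = steps(8) + steps(7) = 34 + 21 = 55
steps(10) = steps(9) + steps(8) = 55 + 34 = 89
steps(11) = steps(10) + steps(9) = 89 + 55 = 144
steps(12) = steps(11) + steps(10) = 144 + 89 = 233
steps(13) = steps(12) + steps(11) = 233 + 144 = 377
steps(14) = steps(13) + steps(12) = 377 + 233 = 610
steps(15) = steps(14) + steps(13) = 610 + 377 = 987
steps(16) = steps(15) + steps(14) = 987 + 610 = 1597

1597


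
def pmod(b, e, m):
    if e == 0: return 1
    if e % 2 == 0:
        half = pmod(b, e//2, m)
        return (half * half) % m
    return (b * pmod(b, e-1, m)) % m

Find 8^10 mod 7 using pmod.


pmod(8, 10, 7): e is even, compute pmod(8, 5, 7)
  pmod(8, 5, 7): e is odd, compute pmod(8, 4, 7)
    pmod(8, 4, 7): e is even, compute pmod(8, 2, 7)
      pmod(8, 2, 7): e is even, compute pmod(8, 1, 7)
        pmod(8, 1, 7): e is odd, compute pmod(8, 0, 7)
          pmod(8, 0, 7) = 1
        (8 * 1) % 7 = 1
      half=1, (1*1) % 7 = 1
    half=1, (1*1) % 7 = 1
  (8 * 1) % 7 = 1
half=1, (1*1) % 7 = 1

1


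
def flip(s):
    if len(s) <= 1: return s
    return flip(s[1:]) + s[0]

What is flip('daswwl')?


flip('daswwl') = flip('aswwl') + 'd'
flip('aswwl') = flip('swwl') + 'a'
flip('swwl') = flip('wwl') + 's'
flip('wwl') = flip('wl') + 'w'
flip('wl') = flip('l') + 'w'
flip('l') = 'l'  (base case)
Concatenating: 'l' + 'w' + 'w' + 's' + 'a' + 'd' = 'lwwsad'

lwwsad


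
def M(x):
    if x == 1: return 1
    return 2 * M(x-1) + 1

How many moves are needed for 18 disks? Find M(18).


M(18) = 2 * M(17) + 1
M(17) = 2 * M(16) + 1
M(16) = 2 * M(15) + 1
M(15) = 2 * M(14) + 1
M(14) = 2 * M(13) + 1
M(13) = 2 * M(12) + 1
M(12) = 2 * M(11) + 1
M(11) = 2 * M(10) + 1
M(10) = 2 * M(9) + 1
M(9) = 2 * M(8) + 1
M(8) = 2 * M(7) + 1
M(7) = 2 * M(6) + 1
M(6) = 2 * M(5) + 1
M(5) = 2 * M(4) + 1
M(4) = 2 * M(3) + 1
M(3) = 2 * M(2) + 1
M(2) = 2 * M(1) + 1
M(1) = 1  (base case)
M(2) = 2 * 1 + 1 = 3
M(3) = 2 * 3 + 1 = 7
M(4) = 2 * 7 + 1 = 15
M(5) = 2 * 15 + 1 = 31
M(6) = 2 * 31 + 1 = 63
M(7) = 2 * 63 + 1 = 127
M(8) = 2 * 127 + 1 = 255
M(9) = 2 * 255 + 1 = 511
M(10) = 2 * 511 + 1 = 1023
M(11) = 2 * 1023 + 1 = 2047
M(12) = 2 * 2047 + 1 = 4095
M(13) = 2 * 4095 + 1 = 8191
M(14) = 2 * 8191 + 1 = 16383
M(15) = 2 * 16383 + 1 = 32767
M(16) = 2 * 32767 + 1 = 65535
M(17) = 2 * 65535 + 1 = 131071
M(18) = 2 * 131071 + 1 = 262143

262143


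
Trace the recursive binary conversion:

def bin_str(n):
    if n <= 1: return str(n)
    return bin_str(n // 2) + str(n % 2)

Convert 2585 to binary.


bin_str(2585) = bin_str(1292) + '1'
bin_str(1292) = bin_str(646) + '0'
bin_str(646) = bin_str(323) + '0'
bin_str(323) = bin_str(161) + '1'
bin_str(161) = bin_str(80) + '1'
bin_str(80) = bin_str(40) + '0'
bin_str(40) = bin_str(20) + '0'
bin_str(20) = bin_str(10) + '0'
bin_str(10) = bin_str(5) + '0'
bin_str(5) = bin_str(2) + '1'
bin_str(2) = bin_str(1) + '0'
bin_str(1) = '1'  (base case)
Concatenating: '1' + '0' + '1' + '0' + '0' + '0' + '0' + '1' + '1' + '0' + '0' + '1' = '101000011001'

101000011001


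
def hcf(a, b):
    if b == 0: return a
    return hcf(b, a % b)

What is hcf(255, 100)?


hcf(255, 100) = hcf(100, 55)
hcf(100, 55) = hcf(55, 45)
hcf(55, 45) = hcf(45, 10)
hcf(45, 10) = hcf(10, 5)
hcf(10, 5) = hcf(5, 0)
hcf(5, 0) = 5  (base case)

5


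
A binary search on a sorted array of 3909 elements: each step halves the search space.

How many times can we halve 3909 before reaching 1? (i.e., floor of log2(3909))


3909 / 2 = 1954
1954 / 2 = 977
977 / 2 = 488
488 / 2 = 244
244 / 2 = 122
122 / 2 = 61
61 / 2 = 30
30 / 2 = 15
15 / 2 = 7
7 / 2 = 3
3 / 2 = 1
Reached 1 after 11 halvings

11


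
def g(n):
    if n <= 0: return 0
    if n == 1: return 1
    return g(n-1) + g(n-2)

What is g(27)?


Computing g(27) bottom-up:
g(0) = 0
g(1) = 1
g(2) = g(1) + g(0) = 1 + 0 = 1
g(3) = g(2) + g(1) = 1 + 1 = 2
g(4) = g(3) + g(2) = 2 + 1 = 3
g(5) = g(4) + g(3) = 3 + 2 = 5
g(6) = g(5) + g(4) = 5 + 3 = 8
g(7) = g(6) + g(5) = 8 + 5 = 13
g(8) = g(7) + g(6) = 13 + 8 = 21
g(9) = g(8) + g(7) = 21 + 13 = 34
g(10) = g(9) + g(8) = 34 + 21 = 55
g(11) = g(10) + g(9) = 55 + 34 = 89
g(12) = g(11) + g(10) = 89 + 55 = 144
g(13) = g(12) + g(11) = 144 + 89 = 233
g(14) = g(13) + g(12) = 233 + 144 = 377
g(15) = g(14) + g(13) = 377 + 233 = 610
g(16) = g(15) + g(14) = 610 + 377 = 987
g(17) = g(16) + g(15) = 987 + 610 = 1597
g(18) = g(17) + g(16) = 1597 + 987 = 2584
g(19) = g(18) + g(17) = 2584 + 1597 = 4181
g(20) = g(19) + g(18) = 4181 + 2584 = 6765
g(21) = g(20) + g(19) = 6765 + 4181 = 10946
g(22) = g(21) + g(20) = 10946 + 6765 = 17711
g(23) = g(22) + g(21) = 17711 + 10946 = 28657
g(24) = g(23) + g(22) = 28657 + 17711 = 46368
g(25) = g(24) + g(23) = 46368 + 28657 = 75025
g(26) = g(25) + g(24) = 75025 + 46368 = 121393
g(27) = g(26) + g(25) = 121393 + 75025 = 196418

196418


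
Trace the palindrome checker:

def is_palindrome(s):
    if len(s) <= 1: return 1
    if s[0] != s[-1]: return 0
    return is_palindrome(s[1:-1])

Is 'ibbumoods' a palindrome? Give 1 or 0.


is_palindrome('ibbumoods'): s[0]='i' != s[-1]='s' -> return 0
Result: 0 (not a palindrome)

0


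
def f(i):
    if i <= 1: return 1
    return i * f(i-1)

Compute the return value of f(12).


f(12)
= 12 * f(11)
= 12 * 11 * f(10)
= 12 * 11 * 10 * f(9)
= 12 * 11 * 10 * 9 * f(8)
= 12 * 11 * 10 * 9 * 8 * f(7)
= 12 * 11 * 10 * 9 * 8 * 7 * f(6)
= 12 * 11 * 10 * 9 * 8 * 7 * 6 * f(5)
= 12 * 11 * 10 * 9 * 8 * 7 * 6 * 5 * f(4)
= 12 * 11 * 10 * 9 * 8 * 7 * 6 * 5 * 4 * f(3)
= 12 * 11 * 10 * 9 * 8 * 7 * 6 * 5 * 4 * 3 * f(2)
= 12 * 11 * 10 * 9 * 8 * 7 * 6 * 5 * 4 * 3 * 2 * f(1)
= 12 * 11 * 10 * 9 * 8 * 7 * 6 * 5 * 4 * 3 * 2 * 1
= 479001600

479001600


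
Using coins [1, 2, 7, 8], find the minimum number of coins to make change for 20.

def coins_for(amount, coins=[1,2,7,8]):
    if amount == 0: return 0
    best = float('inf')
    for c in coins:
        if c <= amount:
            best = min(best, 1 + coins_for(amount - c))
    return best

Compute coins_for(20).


Building up with DP:
coins_for(0) = 0
coins_for(1) = min(1+coins_for(0)=1+0=1) = 1
coins_for(2) = min(1+coins_for(1)=1+1=2, 1+coins_for(0)=1+0=1) = 1
coins_for(3) = min(1+coins_for(2)=1+1=2, 1+coins_for(1)=1+1=2) = 2
coins_for(4) = min(1+coins_for(3)=1+2=3, 1+coins_for(2)=1+1=2) = 2
coins_for(5) = min(1+coins_for(4)=1+2=3, 1+coins_for(3)=1+2=3) = 3
coins_for(6) = min(1+coins_for(5)=1+3=4, 1+coins_for(4)=1+2=3) = 3
coins_for(7) = min(1+coins_for(6)=1+3=4, 1+coins_for(5)=1+3=4, 1+coins_for(0)=1+0=1) = 1
coins_for(8) = min(1+coins_for(7)=1+1=2, 1+coins_for(6)=1+3=4, 1+coins_for(1)=1+1=2, 1+coins_for(0)=1+0=1) = 1
coins_for(9) = min(1+coins_for(8)=1+1=2, 1+coins_for(7)=1+1=2, 1+coins_for(2)=1+1=2, 1+coins_for(1)=1+1=2) = 2
coins_for(10) = min(1+coins_for(9)=1+2=3, 1+coins_for(8)=1+1=2, 1+coins_for(3)=1+2=3, 1+coins_for(2)=1+1=2) = 2
coins_for(11) = min(1+coins_for(10)=1+2=3, 1+coins_for(9)=1+2=3, 1+coins_for(4)=1+2=3, 1+coins_for(3)=1+2=3) = 3
coins_for(12) = min(1+coins_for(11)=1+3=4, 1+coins_for(10)=1+2=3, 1+coins_for(5)=1+3=4, 1+coins_for(4)=1+2=3) = 3
coins_for(13) = min(1+coins_for(12)=1+3=4, 1+coins_for(11)=1+3=4, 1+coins_for(6)=1+3=4, 1+coins_for(5)=1+3=4) = 4
coins_for(14) = min(1+coins_for(13)=1+4=5, 1+coins_for(12)=1+3=4, 1+coins_for(7)=1+1=2, 1+coins_for(6)=1+3=4) = 2
coins_for(15) = min(1+coins_for(14)=1+2=3, 1+coins_for(13)=1+4=5, 1+coins_for(8)=1+1=2, 1+coins_for(7)=1+1=2) = 2
coins_for(16) = min(1+coins_for(15)=1+2=3, 1+coins_for(14)=1+2=3, 1+coins_for(9)=1+2=3, 1+coins_for(8)=1+1=2) = 2
coins_for(17) = min(1+coins_for(16)=1+2=3, 1+coins_for(15)=1+2=3, 1+coins_for(10)=1+2=3, 1+coins_for(9)=1+2=3) = 3
coins_for(18) = min(1+coins_for(17)=1+3=4, 1+coins_for(16)=1+2=3, 1+coins_for(11)=1+3=4, 1+coins_for(10)=1+2=3) = 3
coins_for(19) = min(1+coins_for(18)=1+3=4, 1+coins_for(17)=1+3=4, 1+coins_for(12)=1+3=4, 1+coins_for(11)=1+3=4) = 4
coins_for(20) = min(1+coins_for(19)=1+4=5, 1+coins_for(18)=1+3=4, 1+coins_for(13)=1+4=5, 1+coins_for(12)=1+3=4) = 4

4


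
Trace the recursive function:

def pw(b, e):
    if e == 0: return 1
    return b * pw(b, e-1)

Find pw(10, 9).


pw(10, 9)
= 10 * pw(10, 8)
= 10 * 10 * pw(10, 7)
= 10 * 10 * 10 * pw(10, 6)
= 10 * 10 * 10 * 10 * pw(10, 5)
= 10 * 10 * 10 * 10 * 10 * pw(10, 4)
= 10 * 10 * 10 * 10 * 10 * 10 * pw(10, 3)
= 10 * 10 * 10 * 10 * 10 * 10 * 10 * pw(10, 2)
= 10 * 10 * 10 * 10 * 10 * 10 * 10 * 10 * pw(10, 1)
= 10 * 10 * 10 * 10 * 10 * 10 * 10 * 10 * 10 * pw(10, 0)
= 10 * 10 * 10 * 10 * 10 * 10 * 10 * 10 * 10 * 1
= 1000000000

1000000000


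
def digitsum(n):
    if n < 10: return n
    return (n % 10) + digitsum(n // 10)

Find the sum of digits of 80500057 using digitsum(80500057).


digitsum(80500057) = 7 + digitsum(8050005)
digitsum(8050005) = 5 + digitsum(805000)
digitsum(805000) = 0 + digitsum(80500)
digitsum(80500) = 0 + digitsum(8050)
digitsum(8050) = 0 + digitsum(805)
digitsum(805) = 5 + digitsum(80)
digitsum(80) = 0 + digitsum(8)
digitsum(8) = 8  (base case)
Total: 7 + 5 + 0 + 0 + 0 + 5 + 0 + 8 = 25

25


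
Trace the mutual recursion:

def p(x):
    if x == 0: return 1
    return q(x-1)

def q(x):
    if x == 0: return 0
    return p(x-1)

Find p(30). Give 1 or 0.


p(30) = q(29)
q(29) = p(28)
p(28) = q(27)
q(27) = p(26)
p(26) = q(25)
q(25) = p(24)
p(24) = q(23)
q(23) = p(22)
p(22) = q(21)
q(21) = p(20)
p(20) = q(19)
q(19) = p(18)
p(18) = q(17)
q(17) = p(16)
p(16) = q(15)
q(15) = p(14)
p(14) = q(13)
q(13) = p(12)
p(12) = q(11)
q(11) = p(10)
p(10) = q(9)
q(9) = p(8)
p(8) = q(7)
q(7) = p(6)
p(6) = q(5)
q(5) = p(4)
p(4) = q(3)
q(3) = p(2)
p(2) = q(1)
q(1) = p(0)
p(0) = 1  (base case)
Result: 1

1


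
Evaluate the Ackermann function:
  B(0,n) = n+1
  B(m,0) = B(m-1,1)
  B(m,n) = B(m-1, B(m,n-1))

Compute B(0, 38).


B(0, 38) = 39
Result: B(0, 38) = 39

39


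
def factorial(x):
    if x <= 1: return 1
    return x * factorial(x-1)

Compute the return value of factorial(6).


factorial(6)
= 6 * factorial(5)
= 6 * 5 * factorial(4)
= 6 * 5 * 4 * factorial(3)
= 6 * 5 * 4 * 3 * factorial(2)
= 6 * 5 * 4 * 3 * 2 * factorial(1)
= 6 * 5 * 4 * 3 * 2 * 1
= 720

720


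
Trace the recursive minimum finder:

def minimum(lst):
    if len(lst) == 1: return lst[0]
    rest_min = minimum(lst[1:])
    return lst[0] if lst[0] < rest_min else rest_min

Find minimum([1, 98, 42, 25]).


minimum([1, 98, 42, 25]): compare 1 with minimum([98, 42, 25])
minimum([98, 42, 25]): compare 98 with minimum([42, 25])
minimum([42, 25]): compare 42 with minimum([25])
minimum([25]) = 25  (base case)
Compare 42 with 25 -> 25
Compare 98 with 25 -> 25
Compare 1 with 25 -> 1

1


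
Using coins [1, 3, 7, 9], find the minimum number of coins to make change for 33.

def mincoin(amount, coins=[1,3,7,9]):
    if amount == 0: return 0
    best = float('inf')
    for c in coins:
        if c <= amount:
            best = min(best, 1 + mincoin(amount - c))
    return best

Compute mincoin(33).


Building up with DP:
mincoin(0) = 0
mincoin(1) = min(1+mincoin(0)=1+0=1) = 1
mincoin(2) = min(1+mincoin(1)=1+1=2) = 2
mincoin(3) = min(1+mincoin(2)=1+2=3, 1+mincoin(0)=1+0=1) = 1
mincoin(4) = min(1+mincoin(3)=1+1=2, 1+mincoin(1)=1+1=2) = 2
mincoin(5) = min(1+mincoin(4)=1+2=3, 1+mincoin(2)=1+2=3) = 3
mincoin(6) = min(1+mincoin(5)=1+3=4, 1+mincoin(3)=1+1=2) = 2
mincoin(7) = min(1+mincoin(6)=1+2=3, 1+mincoin(4)=1+2=3, 1+mincoin(0)=1+0=1) = 1
mincoin(8) = min(1+mincoin(7)=1+1=2, 1+mincoin(5)=1+3=4, 1+mincoin(1)=1+1=2) = 2
mincoin(9) = min(1+mincoin(8)=1+2=3, 1+mincoin(6)=1+2=3, 1+mincoin(2)=1+2=3, 1+mincoin(0)=1+0=1) = 1
mincoin(10) = min(1+mincoin(9)=1+1=2, 1+mincoin(7)=1+1=2, 1+mincoin(3)=1+1=2, 1+mincoin(1)=1+1=2) = 2
mincoin(11) = min(1+mincoin(10)=1+2=3, 1+mincoin(8)=1+2=3, 1+mincoin(4)=1+2=3, 1+mincoin(2)=1+2=3) = 3
mincoin(12) = min(1+mincoin(11)=1+3=4, 1+mincoin(9)=1+1=2, 1+mincoin(5)=1+3=4, 1+mincoin(3)=1+1=2) = 2
mincoin(13) = min(1+mincoin(12)=1+2=3, 1+mincoin(10)=1+2=3, 1+mincoin(6)=1+2=3, 1+mincoin(4)=1+2=3) = 3
mincoin(14) = min(1+mincoin(13)=1+3=4, 1+mincoin(11)=1+3=4, 1+mincoin(7)=1+1=2, 1+mincoin(5)=1+3=4) = 2
mincoin(15) = min(1+mincoin(14)=1+2=3, 1+mincoin(12)=1+2=3, 1+mincoin(8)=1+2=3, 1+mincoin(6)=1+2=3) = 3
mincoin(16) = min(1+mincoin(15)=1+3=4, 1+mincoin(13)=1+3=4, 1+mincoin(9)=1+1=2, 1+mincoin(7)=1+1=2) = 2
mincoin(17) = min(1+mincoin(16)=1+2=3, 1+mincoin(14)=1+2=3, 1+mincoin(10)=1+2=3, 1+mincoin(8)=1+2=3) = 3
mincoin(18) = min(1+mincoin(17)=1+3=4, 1+mincoin(15)=1+3=4, 1+mincoin(11)=1+3=4, 1+mincoin(9)=1+1=2) = 2
mincoin(19) = min(1+mincoin(18)=1+2=3, 1+mincoin(16)=1+2=3, 1+mincoin(12)=1+2=3, 1+mincoin(10)=1+2=3) = 3
mincoin(20) = min(1+mincoin(19)=1+3=4, 1+mincoin(17)=1+3=4, 1+mincoin(13)=1+3=4, 1+mincoin(11)=1+3=4) = 4
mincoin(21) = min(1+mincoin(20)=1+4=5, 1+mincoin(18)=1+2=3, 1+mincoin(14)=1+2=3, 1+mincoin(12)=1+2=3) = 3
mincoin(22) = min(1+mincoin(21)=1+3=4, 1+mincoin(19)=1+3=4, 1+mincoin(15)=1+3=4, 1+mincoin(13)=1+3=4) = 4
mincoin(23) = min(1+mincoin(22)=1+4=5, 1+mincoin(20)=1+4=5, 1+mincoin(16)=1+2=3, 1+mincoin(14)=1+2=3) = 3
mincoin(24) = min(1+mincoin(23)=1+3=4, 1+mincoin(21)=1+3=4, 1+mincoin(17)=1+3=4, 1+mincoin(15)=1+3=4) = 4
mincoin(25) = min(1+mincoin(24)=1+4=5, 1+mincoin(22)=1+4=5, 1+mincoin(18)=1+2=3, 1+mincoin(16)=1+2=3) = 3
mincoin(26) = min(1+mincoin(25)=1+3=4, 1+mincoin(23)=1+3=4, 1+mincoin(19)=1+3=4, 1+mincoin(17)=1+3=4) = 4
mincoin(27) = min(1+mincoin(26)=1+4=5, 1+mincoin(24)=1+4=5, 1+mincoin(20)=1+4=5, 1+mincoin(18)=1+2=3) = 3
mincoin(28) = min(1+mincoin(27)=1+3=4, 1+mincoin(25)=1+3=4, 1+mincoin(21)=1+3=4, 1+mincoin(19)=1+3=4) = 4
mincoin(29) = min(1+mincoin(28)=1+4=5, 1+mincoin(26)=1+4=5, 1+mincoin(22)=1+4=5, 1+mincoin(20)=1+4=5) = 5
mincoin(30) = min(1+mincoin(29)=1+5=6, 1+mincoin(27)=1+3=4, 1+mincoin(23)=1+3=4, 1+mincoin(21)=1+3=4) = 4
mincoin(31) = min(1+mincoin(30)=1+4=5, 1+mincoin(28)=1+4=5, 1+mincoin(24)=1+4=5, 1+mincoin(22)=1+4=5) = 5
mincoin(32) = min(1+mincoin(31)=1+5=6, 1+mincoin(29)=1+5=6, 1+mincoin(25)=1+3=4, 1+mincoin(23)=1+3=4) = 4
mincoin(33) = min(1+mincoin(32)=1+4=5, 1+mincoin(30)=1+4=5, 1+mincoin(26)=1+4=5, 1+mincoin(24)=1+4=5) = 5

5


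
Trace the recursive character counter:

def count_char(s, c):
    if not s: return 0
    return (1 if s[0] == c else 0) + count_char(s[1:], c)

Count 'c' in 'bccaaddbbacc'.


s[0]='b' != 'c' -> 0
s[0]='c' == 'c' -> 1
s[0]='c' == 'c' -> 1
s[0]='a' != 'c' -> 0
s[0]='a' != 'c' -> 0
s[0]='d' != 'c' -> 0
s[0]='d' != 'c' -> 0
s[0]='b' != 'c' -> 0
s[0]='b' != 'c' -> 0
s[0]='a' != 'c' -> 0
s[0]='c' == 'c' -> 1
s[0]='c' == 'c' -> 1
Sum: 0 + 1 + 1 + 0 + 0 + 0 + 0 + 0 + 0 + 0 + 1 + 1 = 4

4


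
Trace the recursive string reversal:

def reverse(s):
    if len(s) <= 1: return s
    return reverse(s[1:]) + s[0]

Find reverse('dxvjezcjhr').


reverse('dxvjezcjhr') = reverse('xvjezcjhr') + 'd'
reverse('xvjezcjhr') = reverse('vjezcjhr') + 'x'
reverse('vjezcjhr') = reverse('jezcjhr') + 'v'
reverse('jezcjhr') = reverse('ezcjhr') + 'j'
reverse('ezcjhr') = reverse('zcjhr') + 'e'
reverse('zcjhr') = reverse('cjhr') + 'z'
reverse('cjhr') = reverse('jhr') + 'c'
reverse('jhr') = reverse('hr') + 'j'
reverse('hr') = reverse('r') + 'h'
reverse('r') = 'r'  (base case)
Concatenating: 'r' + 'h' + 'j' + 'c' + 'z' + 'e' + 'j' + 'v' + 'x' + 'd' = 'rhjczejvxd'

rhjczejvxd


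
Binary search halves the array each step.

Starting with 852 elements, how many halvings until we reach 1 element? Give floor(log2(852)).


852 / 2 = 426
426 / 2 = 213
213 / 2 = 106
106 / 2 = 53
53 / 2 = 26
26 / 2 = 13
13 / 2 = 6
6 / 2 = 3
3 / 2 = 1
Reached 1 after 9 halvings

9


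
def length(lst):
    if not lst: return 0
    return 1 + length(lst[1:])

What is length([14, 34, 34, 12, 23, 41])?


length([14, 34, 34, 12, 23, 41]) = 1 + length([34, 34, 12, 23, 41])
length([34, 34, 12, 23, 41]) = 1 + length([34, 12, 23, 41])
length([34, 12, 23, 41]) = 1 + length([12, 23, 41])
length([12, 23, 41]) = 1 + length([23, 41])
length([23, 41]) = 1 + length([41])
length([41]) = 1 + length([])
length([]) = 0  (base case)
Unwinding: 1 + 1 + 1 + 1 + 1 + 1 + 0 = 6

6


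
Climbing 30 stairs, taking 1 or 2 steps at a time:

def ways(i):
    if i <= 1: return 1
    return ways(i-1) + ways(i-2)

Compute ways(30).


Building up from base cases:
ways(0) = 1
ways(1) = 1
ways(2) = ways(1) + ways(0) = 1 + 1 = 2
ways(3) = ways(2) + ways(1) = 2 + 1 = 3
ways(4) = ways(3) + ways(2) = 3 + 2 = 5
ways(5) = ways(4) + ways(3) = 5 + 3 = 8
ways(6) = ways(5) + ways(4) = 8 + 5 = 13
ways(7) = ways(6) + ways(5) = 13 + 8 = 21
ways(8) = ways(7) + ways(6) = 21 + 13 = 34
ways(9) = ways(8) + ways(7) = 34 + 21 = 55
ways(10) = ways(9) + ways(8) = 55 + 34 = 89
ways(11) = ways(10) + ways(9) = 89 + 55 = 144
ways(12) = ways(11) + ways(10) = 144 + 89 = 233
ways(13) = ways(12) + ways(11) = 233 + 144 = 377
ways(14) = ways(13) + ways(12) = 377 + 233 = 610
ways(15) = ways(14) + ways(13) = 610 + 377 = 987
ways(16) = ways(15) + ways(14) = 987 + 610 = 1597
ways(17) = ways(16) + ways(15) = 1597 + 987 = 2584
ways(18) = ways(17) + ways(16) = 2584 + 1597 = 4181
ways(19) = ways(18) + ways(17) = 4181 + 2584 = 6765
ways(20) = ways(19) + ways(18) = 6765 + 4181 = 10946
ways(21) = ways(20) + ways(19) = 10946 + 6765 = 17711
ways(22) = ways(21) + ways(20) = 17711 + 10946 = 28657
ways(23) = ways(22) + ways(21) = 28657 + 17711 = 46368
ways(24) = ways(23) + ways(22) = 46368 + 28657 = 75025
ways(25) = ways(24) + ways(23) = 75025 + 46368 = 121393
ways(26) = ways(25) + ways(24) = 121393 + 75025 = 196418
ways(27) = ways(26) + ways(25) = 196418 + 121393 = 317811
ways(28) = ways(27) + ways(26) = 317811 + 196418 = 514229
ways(29) = ways(28) + ways(27) = 514229 + 317811 = 832040
ways(30) = ways(29) + ways(28) = 832040 + 514229 = 1346269

1346269


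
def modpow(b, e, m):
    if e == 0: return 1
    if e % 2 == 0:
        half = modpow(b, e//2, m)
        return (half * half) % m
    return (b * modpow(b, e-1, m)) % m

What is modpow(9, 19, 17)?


modpow(9, 19, 17): e is odd, compute modpow(9, 18, 17)
  modpow(9, 18, 17): e is even, compute modpow(9, 9, 17)
    modpow(9, 9, 17): e is odd, compute modpow(9, 8, 17)
      modpow(9, 8, 17): e is even, compute modpow(9, 4, 17)
        modpow(9, 4, 17): e is even, compute modpow(9, 2, 17)
          modpow(9, 2, 17): e is even, compute modpow(9, 1, 17)
          modpow(9, 1, 17): e is odd, compute modpow(9, 0, 17)
          modpow(9, 0, 17) = 1
          (9 * 1) % 17 = 9
          half=9, (9*9) % 17 = 13
        half=13, (13*13) % 17 = 16
      half=16, (16*16) % 17 = 1
    (9 * 1) % 17 = 9
  half=9, (9*9) % 17 = 13
(9 * 13) % 17 = 15

15


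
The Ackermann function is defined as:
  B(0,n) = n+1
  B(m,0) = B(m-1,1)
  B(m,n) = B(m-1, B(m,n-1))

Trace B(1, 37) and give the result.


B(1, 37) = B(0, B(1, 36))
  B(1, 36) = B(0, B(1, 35))
    B(1, 35) = B(0, B(1, 34))
      B(1, 34) = B(0, B(1, 33))
        B(1, 33) = B(0, B(1, 32))
          B(1, 32) = B(0, B(1, 31))
          B(1, 31) = B(0, B(1, 30))
          B(1, 30) = B(0, B(1, 29))
          B(1, 29) = B(0, B(1, 28))
          B(1, 28) = B(0, B(1, 27))
          B(1, 27) = B(0, B(1, 26))
          B(1, 26) = B(0, B(1, 25))
          B(1, 25) = B(0, B(1, 24))
          B(1, 24) = B(0, B(1, 23))
          B(1, 23) = B(0, B(1, 22))
          B(1, 22) = B(0, B(1, 21))
          B(1, 21) = B(0, B(1, 20))
          B(1, 20) = B(0, B(1, 19))
          B(1, 19) = B(0, B(1, 18))
          B(1, 18) = B(0, B(1, 17))
          B(1, 17) = B(0, B(1, 16))
          B(1, 16) = B(0, B(1, 15))
          B(1, 15) = B(0, B(1, 14))
          B(1, 14) = B(0, B(1, 13))
          B(1, 13) = B(0, B(1, 12))
... (trace truncated)
Result: B(1, 37) = 39

39


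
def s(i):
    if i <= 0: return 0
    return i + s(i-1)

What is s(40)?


s(40)
= 40 + 39 + 38 + 37 + 36 + 35 + 34 + 33 + 32 + 31 + 30 + 29 + 28 + 27 + 26 + 25 + 24 + 23 + 22 + 21 + 20 + 19 + 18 + 17 + 16 + 15 + 14 + 13 + 12 + 11 + 10 + 9 + 8 + 7 + 6 + 5 + 4 + 3 + 2 + 1 + s(0)
= 40 + 39 + 38 + 37 + 36 + 35 + 34 + 33 + 32 + 31 + 30 + 29 + 28 + 27 + 26 + 25 + 24 + 23 + 22 + 21 + 20 + 19 + 18 + 17 + 16 + 15 + 14 + 13 + 12 + 11 + 10 + 9 + 8 + 7 + 6 + 5 + 4 + 3 + 2 + 1 + 0
= 820

820


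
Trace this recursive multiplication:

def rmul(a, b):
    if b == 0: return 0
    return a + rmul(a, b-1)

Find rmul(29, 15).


rmul(29, 15) = 29 + rmul(29, 14)
rmul(29, 14) = 29 + rmul(29, 13)
rmul(29, 13) = 29 + rmul(29, 12)
rmul(29, 12) = 29 + rmul(29, 11)
rmul(29, 11) = 29 + rmul(29, 10)
rmul(29, 10) = 29 + rmul(29, 9)
rmul(29, 9) = 29 + rmul(29, 8)
rmul(29, 8) = 29 + rmul(29, 7)
rmul(29, 7) = 29 + rmul(29, 6)
rmul(29, 6) = 29 + rmul(29, 5)
rmul(29, 5) = 29 + rmul(29, 4)
rmul(29, 4) = 29 + rmul(29, 3)
rmul(29, 3) = 29 + rmul(29, 2)
rmul(29, 2) = 29 + rmul(29, 1)
rmul(29, 1) = 29 + rmul(29, 0)
rmul(29, 0) = 0  (base case)
Total: 29 + 29 + 29 + 29 + 29 + 29 + 29 + 29 + 29 + 29 + 29 + 29 + 29 + 29 + 29 + 0 = 435

435


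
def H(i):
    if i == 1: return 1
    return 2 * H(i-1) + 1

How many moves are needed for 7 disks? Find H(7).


H(7) = 2 * H(6) + 1
H(6) = 2 * H(5) + 1
H(5) = 2 * H(4) + 1
H(4) = 2 * H(3) + 1
H(3) = 2 * H(2) + 1
H(2) = 2 * H(1) + 1
H(1) = 1  (base case)
H(2) = 2 * 1 + 1 = 3
H(3) = 2 * 3 + 1 = 7
H(4) = 2 * 7 + 1 = 15
H(5) = 2 * 15 + 1 = 31
H(6) = 2 * 31 + 1 = 63
H(7) = 2 * 63 + 1 = 127

127


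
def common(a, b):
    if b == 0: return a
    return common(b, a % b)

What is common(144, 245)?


common(144, 245) = common(245, 144)
common(245, 144) = common(144, 101)
common(144, 101) = common(101, 43)
common(101, 43) = common(43, 15)
common(43, 15) = common(15, 13)
common(15, 13) = common(13, 2)
common(13, 2) = common(2, 1)
common(2, 1) = common(1, 0)
common(1, 0) = 1  (base case)

1


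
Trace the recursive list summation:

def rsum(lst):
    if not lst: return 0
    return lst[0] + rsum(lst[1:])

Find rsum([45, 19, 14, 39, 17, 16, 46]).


rsum([45, 19, 14, 39, 17, 16, 46]) = 45 + rsum([19, 14, 39, 17, 16, 46])
rsum([19, 14, 39, 17, 16, 46]) = 19 + rsum([14, 39, 17, 16, 46])
rsum([14, 39, 17, 16, 46]) = 14 + rsum([39, 17, 16, 46])
rsum([39, 17, 16, 46]) = 39 + rsum([17, 16, 46])
rsum([17, 16, 46]) = 17 + rsum([16, 46])
rsum([16, 46]) = 16 + rsum([46])
rsum([46]) = 46 + rsum([])
rsum([]) = 0  (base case)
Total: 45 + 19 + 14 + 39 + 17 + 16 + 46 + 0 = 196

196


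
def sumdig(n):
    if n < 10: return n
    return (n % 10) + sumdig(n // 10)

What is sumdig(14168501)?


sumdig(14168501) = 1 + sumdig(1416850)
sumdig(1416850) = 0 + sumdig(141685)
sumdig(141685) = 5 + sumdig(14168)
sumdig(14168) = 8 + sumdig(1416)
sumdig(1416) = 6 + sumdig(141)
sumdig(141) = 1 + sumdig(14)
sumdig(14) = 4 + sumdig(1)
sumdig(1) = 1  (base case)
Total: 1 + 0 + 5 + 8 + 6 + 1 + 4 + 1 = 26

26


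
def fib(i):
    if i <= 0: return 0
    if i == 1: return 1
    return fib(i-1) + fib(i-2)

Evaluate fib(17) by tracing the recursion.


Computing fib(17) bottom-up:
fib(0) = 0
fib(1) = 1
fib(2) = fib(1) + fib(0) = 1 + 0 = 1
fib(3) = fib(2) + fib(1) = 1 + 1 = 2
fib(4) = fib(3) + fib(2) = 2 + 1 = 3
fib(5) = fib(4) + fib(3) = 3 + 2 = 5
fib(6) = fib(5) + fib(4) = 5 + 3 = 8
fib(7) = fib(6) + fib(5) = 8 + 5 = 13
fib(8) = fib(7) + fib(6) = 13 + 8 = 21
fib(9) = fib(8) + fib(7) = 21 + 13 = 34
fib(10) = fib(9) + fib(8) = 34 + 21 = 55
fib(11) = fib(10) + fib(9) = 55 + 34 = 89
fib(12) = fib(11) + fib(10) = 89 + 55 = 144
fib(13) = fib(12) + fib(11) = 144 + 89 = 233
fib(14) = fib(13) + fib(12) = 233 + 144 = 377
fib(15) = fib(14) + fib(13) = 377 + 233 = 610
fib(16) = fib(15) + fib(14) = 610 + 377 = 987
fib(17) = fib(16) + fib(15) = 987 + 610 = 1597

1597


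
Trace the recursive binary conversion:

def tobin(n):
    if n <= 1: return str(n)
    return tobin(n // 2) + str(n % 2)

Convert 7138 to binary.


tobin(7138) = tobin(3569) + '0'
tobin(3569) = tobin(1784) + '1'
tobin(1784) = tobin(892) + '0'
tobin(892) = tobin(446) + '0'
tobin(446) = tobin(223) + '0'
tobin(223) = tobin(111) + '1'
tobin(111) = tobin(55) + '1'
tobin(55) = tobin(27) + '1'
tobin(27) = tobin(13) + '1'
tobin(13) = tobin(6) + '1'
tobin(6) = tobin(3) + '0'
tobin(3) = tobin(1) + '1'
tobin(1) = '1'  (base case)
Concatenating: '1' + '1' + '0' + '1' + '1' + '1' + '1' + '1' + '0' + '0' + '0' + '1' + '0' = '1101111100010'

1101111100010


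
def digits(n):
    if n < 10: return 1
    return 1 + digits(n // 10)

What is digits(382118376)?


digits(382118376) = 1 + digits(38211837)
digits(38211837) = 1 + digits(3821183)
digits(3821183) = 1 + digits(382118)
digits(382118) = 1 + digits(38211)
digits(38211) = 1 + digits(3821)
digits(3821) = 1 + digits(382)
digits(382) = 1 + digits(38)
digits(38) = 1 + digits(3)
digits(3) = 1  (base case: 3 < 10)
Unwinding: 1 + 1 + 1 + 1 + 1 + 1 + 1 + 1 + 1 = 9

9


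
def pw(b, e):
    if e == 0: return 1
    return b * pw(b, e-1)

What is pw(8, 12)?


pw(8, 12)
= 8 * pw(8, 11)
= 8 * 8 * pw(8, 10)
= 8 * 8 * 8 * pw(8, 9)
= 8 * 8 * 8 * 8 * pw(8, 8)
= 8 * 8 * 8 * 8 * 8 * pw(8, 7)
= 8 * 8 * 8 * 8 * 8 * 8 * pw(8, 6)
= 8 * 8 * 8 * 8 * 8 * 8 * 8 * pw(8, 5)
= 8 * 8 * 8 * 8 * 8 * 8 * 8 * 8 * pw(8, 4)
= 8 * 8 * 8 * 8 * 8 * 8 * 8 * 8 * 8 * pw(8, 3)
= 8 * 8 * 8 * 8 * 8 * 8 * 8 * 8 * 8 * 8 * pw(8, 2)
= 8 * 8 * 8 * 8 * 8 * 8 * 8 * 8 * 8 * 8 * 8 * pw(8, 1)
= 8 * 8 * 8 * 8 * 8 * 8 * 8 * 8 * 8 * 8 * 8 * 8 * pw(8, 0)
= 8 * 8 * 8 * 8 * 8 * 8 * 8 * 8 * 8 * 8 * 8 * 8 * 1
= 68719476736

68719476736


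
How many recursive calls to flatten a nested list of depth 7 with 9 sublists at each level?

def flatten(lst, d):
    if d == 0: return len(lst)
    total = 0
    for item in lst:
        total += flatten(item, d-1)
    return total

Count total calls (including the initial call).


At depth 0 (root): 1 call
At depth 1: each of 1 parents calls flatten on 9 children = 9 calls
At depth 2: each of 9 parents calls flatten on 9 children = 81 calls
At depth 3: each of 81 parents calls flatten on 9 children = 729 calls
At depth 4: each of 729 parents calls flatten on 9 children = 6561 calls
At depth 5: each of 6561 parents calls flatten on 9 children = 59049 calls
At depth 6: each of 59049 parents calls flatten on 9 children = 531441 calls
At depth 7: each of 531441 parents calls flatten on 9 children = 4782969 calls
Total: 1 + 9 + 81 + 729 + 6561 + 59049 + 531441 + 4782969 = 5380840

5380840


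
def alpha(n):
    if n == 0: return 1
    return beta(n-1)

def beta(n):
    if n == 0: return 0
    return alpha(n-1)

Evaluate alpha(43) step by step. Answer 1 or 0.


alpha(43) = beta(42)
beta(42) = alpha(41)
alpha(41) = beta(40)
beta(40) = alpha(39)
alpha(39) = beta(38)
beta(38) = alpha(37)
alpha(37) = beta(36)
beta(36) = alpha(35)
alpha(35) = beta(34)
beta(34) = alpha(33)
alpha(33) = beta(32)
beta(32) = alpha(31)
alpha(31) = beta(30)
beta(30) = alpha(29)
alpha(29) = beta(28)
beta(28) = alpha(27)
alpha(27) = beta(26)
beta(26) = alpha(25)
alpha(25) = beta(24)
beta(24) = alpha(23)
alpha(23) = beta(22)
beta(22) = alpha(21)
alpha(21) = beta(20)
beta(20) = alpha(19)
alpha(19) = beta(18)
beta(18) = alpha(17)
alpha(17) = beta(16)
beta(16) = alpha(15)
alpha(15) = beta(14)
beta(14) = alpha(13)
alpha(13) = beta(12)
beta(12) = alpha(11)
alpha(11) = beta(10)
beta(10) = alpha(9)
alpha(9) = beta(8)
beta(8) = alpha(7)
alpha(7) = beta(6)
beta(6) = alpha(5)
alpha(5) = beta(4)
beta(4) = alpha(3)
alpha(3) = beta(2)
beta(2) = alpha(1)
alpha(1) = beta(0)
beta(0) = 0  (base case)
Result: 0

0


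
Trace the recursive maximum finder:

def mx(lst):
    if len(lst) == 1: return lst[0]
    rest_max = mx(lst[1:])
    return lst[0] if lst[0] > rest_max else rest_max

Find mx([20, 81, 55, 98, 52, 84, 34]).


mx([20, 81, 55, 98, 52, 84, 34]): compare 20 with mx([81, 55, 98, 52, 84, 34])
mx([81, 55, 98, 52, 84, 34]): compare 81 with mx([55, 98, 52, 84, 34])
mx([55, 98, 52, 84, 34]): compare 55 with mx([98, 52, 84, 34])
mx([98, 52, 84, 34]): compare 98 with mx([52, 84, 34])
mx([52, 84, 34]): compare 52 with mx([84, 34])
mx([84, 34]): compare 84 with mx([34])
mx([34]) = 34  (base case)
Compare 84 with 34 -> 84
Compare 52 with 84 -> 84
Compare 98 with 84 -> 98
Compare 55 with 98 -> 98
Compare 81 with 98 -> 98
Compare 20 with 98 -> 98

98


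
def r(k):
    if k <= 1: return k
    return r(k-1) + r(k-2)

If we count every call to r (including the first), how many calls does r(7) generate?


Let C(n) = total calls for r(n)
C(0) = 1, C(1) = 1
C(2) = 1 + C(1) + C(0) = 1 + 1 + 1 = 3
C(3) = 1 + C(2) + C(1) = 1 + 3 + 1 = 5
C(4) = 1 + C(3) + C(2) = 1 + 5 + 3 = 9
C(5) = 1 + C(4) + C(3) = 1 + 9 + 5 = 15
C(6) = 1 + C(5) + C(4) = 1 + 15 + 9 = 25
C(7) = 1 + C(6) + C(5) = 1 + 25 + 15 = 41

41


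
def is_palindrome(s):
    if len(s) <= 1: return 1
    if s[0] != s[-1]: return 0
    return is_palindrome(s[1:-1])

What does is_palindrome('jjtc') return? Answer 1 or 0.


is_palindrome('jjtc'): s[0]='j' != s[-1]='c' -> return 0
Result: 0 (not a palindrome)

0


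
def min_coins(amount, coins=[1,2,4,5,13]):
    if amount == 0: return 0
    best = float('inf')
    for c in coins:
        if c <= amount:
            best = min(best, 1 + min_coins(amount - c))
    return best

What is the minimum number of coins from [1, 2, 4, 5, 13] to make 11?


Building up with DP:
min_coins(0) = 0
min_coins(1) = min(1+min_coins(0)=1+0=1) = 1
min_coins(2) = min(1+min_coins(1)=1+1=2, 1+min_coins(0)=1+0=1) = 1
min_coins(3) = min(1+min_coins(2)=1+1=2, 1+min_coins(1)=1+1=2) = 2
min_coins(4) = min(1+min_coins(3)=1+2=3, 1+min_coins(2)=1+1=2, 1+min_coins(0)=1+0=1) = 1
min_coins(5) = min(1+min_coins(4)=1+1=2, 1+min_coins(3)=1+2=3, 1+min_coins(1)=1+1=2, 1+min_coins(0)=1+0=1) = 1
min_coins(6) = min(1+min_coins(5)=1+1=2, 1+min_coins(4)=1+1=2, 1+min_coins(2)=1+1=2, 1+min_coins(1)=1+1=2) = 2
min_coins(7) = min(1+min_coins(6)=1+2=3, 1+min_coins(5)=1+1=2, 1+min_coins(3)=1+2=3, 1+min_coins(2)=1+1=2) = 2
min_coins(8) = min(1+min_coins(7)=1+2=3, 1+min_coins(6)=1+2=3, 1+min_coins(4)=1+1=2, 1+min_coins(3)=1+2=3) = 2
min_coins(9) = min(1+min_coins(8)=1+2=3, 1+min_coins(7)=1+2=3, 1+min_coins(5)=1+1=2, 1+min_coins(4)=1+1=2) = 2
min_coins(10) = min(1+min_coins(9)=1+2=3, 1+min_coins(8)=1+2=3, 1+min_coins(6)=1+2=3, 1+min_coins(5)=1+1=2) = 2
min_coins(11) = min(1+min_coins(10)=1+2=3, 1+min_coins(9)=1+2=3, 1+min_coins(7)=1+2=3, 1+min_coins(6)=1+2=3) = 3

3
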